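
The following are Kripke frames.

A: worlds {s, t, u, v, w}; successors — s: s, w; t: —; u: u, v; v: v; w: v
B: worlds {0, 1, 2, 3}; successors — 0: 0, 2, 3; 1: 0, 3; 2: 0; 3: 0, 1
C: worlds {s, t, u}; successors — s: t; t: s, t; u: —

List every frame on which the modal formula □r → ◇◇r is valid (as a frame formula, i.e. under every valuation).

This is the axiom for a generalized confluence (Geach) condition; its first-order frame correspondent is ∀x ∃w (xRw ∧ xR²w).
A: fails — at t but no w* with tRw* and tR²w*.
B: condition met.
C: fails — at u but no w with uRw and uR²w.
Valid on: B.

B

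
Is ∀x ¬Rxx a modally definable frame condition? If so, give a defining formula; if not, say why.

Not definable by any modal formula

If a class were modally definable it would be closed under surjective bounded morphisms (Goldblatt–Thomason).
The 3-cycle (worlds w0,w1,w2 with w0→w1→w2→w0) is irreflexive, and the map sending every world to a single reflexive point • is a surjective bounded morphism (forth: every edge maps to (•,•); back: every world has a successor). So any modal formula valid on the 3-cycle is also valid on the reflexive point, which is not irreflexive.
So the class is not modally definable.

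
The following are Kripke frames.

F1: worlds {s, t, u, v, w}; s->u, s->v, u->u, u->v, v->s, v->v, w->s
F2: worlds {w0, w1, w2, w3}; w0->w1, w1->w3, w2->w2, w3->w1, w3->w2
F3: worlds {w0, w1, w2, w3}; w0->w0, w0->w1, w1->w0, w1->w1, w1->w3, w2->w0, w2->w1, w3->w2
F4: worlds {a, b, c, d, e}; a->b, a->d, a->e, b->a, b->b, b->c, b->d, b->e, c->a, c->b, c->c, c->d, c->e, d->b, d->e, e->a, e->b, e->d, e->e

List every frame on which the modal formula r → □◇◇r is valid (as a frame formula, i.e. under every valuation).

F4

Frame correspondent (Sahlqvist): ∀x ∀z (xRz → ∃w (x = w ∧ zR²w)) — i.e. a generalized confluence (Geach) condition.
F1: fails — wRs but no w* with w=w* and sR²w*.
F2: fails — w0Rw1 but no w with w0=w and w1R²w.
F3: fails — w2Rw0 but no w with w2=w and w0R²w.
F4: satisfies the condition.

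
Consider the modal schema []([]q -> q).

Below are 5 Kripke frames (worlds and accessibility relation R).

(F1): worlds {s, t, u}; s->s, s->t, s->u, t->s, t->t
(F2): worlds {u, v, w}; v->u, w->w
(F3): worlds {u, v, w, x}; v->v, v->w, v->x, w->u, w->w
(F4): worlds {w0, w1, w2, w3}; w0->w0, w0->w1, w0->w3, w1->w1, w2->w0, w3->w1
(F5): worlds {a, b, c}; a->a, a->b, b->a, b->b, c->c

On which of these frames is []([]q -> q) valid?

The schema corresponds to shift-reflexivity: forall x forall y (Rxy -> Ryy).
(F1): fails — Rsu but not Ruu.
(F2): fails — Rvu but not Ruu.
(F3): fails — Rwu but not Ruu.
(F4): fails — Rw0w3 but not Rw3w3.
(F5): condition met.
Valid on: (F5).

(F5)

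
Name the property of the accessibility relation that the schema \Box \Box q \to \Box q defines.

Suppose □□q→□q is valid. Take Rxy and set V(q)={w : xR²w}. Then □□q at x, so □q at x, so q at y, i.e. ∃z(Rxz∧Rzy).

density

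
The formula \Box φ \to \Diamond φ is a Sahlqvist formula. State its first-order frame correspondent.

This is the D axiom.
It corresponds to seriality: \forall x \exists y Rxy.

seriality: \forall x \exists y Rxy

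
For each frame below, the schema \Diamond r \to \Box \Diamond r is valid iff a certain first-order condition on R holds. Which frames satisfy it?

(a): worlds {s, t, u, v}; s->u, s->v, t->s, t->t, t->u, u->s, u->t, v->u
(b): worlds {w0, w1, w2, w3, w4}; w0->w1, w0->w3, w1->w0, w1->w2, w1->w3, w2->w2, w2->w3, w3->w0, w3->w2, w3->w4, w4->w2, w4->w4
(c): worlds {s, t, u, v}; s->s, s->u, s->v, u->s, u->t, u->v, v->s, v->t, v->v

This is the axiom for the Euclidean property; its first-order frame correspondent is \forall x \forall y \forall z (Rxy \wedge Rxz \to Ryz).
(a): fails — Rsv and Rsv but not Rvv.
(b): fails — Rw0w1 and Rw0w1 but not Rw1w1.
(c): fails — Rsv and Rsu but not Rvu.
Valid on no frame.

none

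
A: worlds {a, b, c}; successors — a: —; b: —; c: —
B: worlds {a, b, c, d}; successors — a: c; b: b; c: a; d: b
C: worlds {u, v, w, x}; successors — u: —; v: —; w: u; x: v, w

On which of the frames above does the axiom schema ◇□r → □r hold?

A

Frame correspondent (Sahlqvist): ∀x ∀y ∀z (Rxy ∧ Rxz → Ryz) — i.e. the Euclidean property.
A: condition met.
B: fails — Rac and Rac but not Rcc.
C: fails — Rwu and Rwu but not Ruu.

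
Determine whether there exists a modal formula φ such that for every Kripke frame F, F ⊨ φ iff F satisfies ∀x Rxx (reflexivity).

Yes: it is reflexivity, defined by the T schema □q → q.
Suppose □q→q is valid. At any x set V(q)={w : Rxw}. Then □q holds at x, so q holds at x, i.e. Rxx.

Definable; □q → q defines it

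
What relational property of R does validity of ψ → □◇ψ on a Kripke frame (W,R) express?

Suppose ψ→□◇ψ is valid. Take Rxy and set V(ψ)={x}. Then ψ at x, so □◇ψ at x, so ◇ψ at y, so some z with Ryz has ψ; z=x, i.e. Ryx.

symmetry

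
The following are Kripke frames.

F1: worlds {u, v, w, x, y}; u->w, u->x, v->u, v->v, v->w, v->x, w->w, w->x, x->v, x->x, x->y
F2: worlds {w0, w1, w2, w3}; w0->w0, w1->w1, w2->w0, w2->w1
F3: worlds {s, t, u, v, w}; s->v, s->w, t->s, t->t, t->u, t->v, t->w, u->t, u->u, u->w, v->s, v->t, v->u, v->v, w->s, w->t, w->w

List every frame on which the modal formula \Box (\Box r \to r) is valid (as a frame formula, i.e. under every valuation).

F2

The schema corresponds to shift-reflexivity: \forall x \forall y (Rxy \to Ryy).
F1: fails — Rvu but not Ruu.
F2: satisfies the condition.
F3: fails — Rts but not Rss.
Valid on: F2.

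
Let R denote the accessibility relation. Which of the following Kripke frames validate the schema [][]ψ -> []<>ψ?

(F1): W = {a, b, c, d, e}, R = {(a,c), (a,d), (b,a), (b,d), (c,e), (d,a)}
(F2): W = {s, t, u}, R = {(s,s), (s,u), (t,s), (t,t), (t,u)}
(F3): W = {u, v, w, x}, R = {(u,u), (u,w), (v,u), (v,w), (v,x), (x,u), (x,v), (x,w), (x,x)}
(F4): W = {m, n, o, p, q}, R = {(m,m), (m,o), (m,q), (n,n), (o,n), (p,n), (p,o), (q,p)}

This is the axiom for a generalized confluence (Geach) condition; its first-order frame correspondent is forall x forall z (xRz -> exists w (x R^2 w & zRw)).
(F1): fails — cRe but no w with cR²w and eRw.
(F2): fails — sRu but no w with sR²w and uRw.
(F3): fails — uRw but no t with uR²t and wRt.
(F4): condition met.

(F4)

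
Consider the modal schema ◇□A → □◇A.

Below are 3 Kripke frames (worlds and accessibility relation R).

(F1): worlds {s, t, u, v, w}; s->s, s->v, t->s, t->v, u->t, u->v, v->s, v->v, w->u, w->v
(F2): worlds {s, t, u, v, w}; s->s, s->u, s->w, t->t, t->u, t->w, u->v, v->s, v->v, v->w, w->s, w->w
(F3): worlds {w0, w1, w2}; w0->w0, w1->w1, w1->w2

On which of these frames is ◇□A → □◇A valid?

This is the axiom for convergence; its first-order frame correspondent is ∀x ∀y ∀z (Rxy ∧ Rxz → ∃w (Ryw ∧ Rzw)).
(F1): holds.
(F2): fails — Rsw and Rsu but w and u have no common successor.
(F3): fails — Rw1w2 and Rw1w2 but w2 and w2 have no common successor.
Valid on: (F1).

(F1)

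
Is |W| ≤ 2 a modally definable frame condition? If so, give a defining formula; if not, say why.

If a class were modally definable it would be closed under disjoint unions (Goldblatt–Thomason).
Any modal formula valid on each of 3 disjoint one-world frames is valid on their disjoint union (validity is preserved under disjoint unions). Each one-world frame has |W|=1≤2, but the union has |W|=3.
So no modal formula (or set of formulas) defines exactly the |W|≤2 frames.

Not definable by any modal formula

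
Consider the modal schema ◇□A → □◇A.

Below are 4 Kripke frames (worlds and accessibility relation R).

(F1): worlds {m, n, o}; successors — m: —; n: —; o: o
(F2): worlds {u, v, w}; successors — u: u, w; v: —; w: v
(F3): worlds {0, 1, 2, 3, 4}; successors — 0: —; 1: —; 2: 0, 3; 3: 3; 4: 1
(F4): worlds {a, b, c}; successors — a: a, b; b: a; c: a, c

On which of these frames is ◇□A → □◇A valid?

Frame correspondent (Sahlqvist): ∀x ∀y ∀z (Rxy ∧ Rxz → ∃w (Ryw ∧ Rzw)) — i.e. convergence.
(F1): ✓.
(F2): fails — Ruw and Ruu but w and u have no common successor.
(F3): fails — R23 and R20 but 3 and 0 have no common successor.
(F4): ✓.
Valid on: (F1), (F4).

(F1), (F4)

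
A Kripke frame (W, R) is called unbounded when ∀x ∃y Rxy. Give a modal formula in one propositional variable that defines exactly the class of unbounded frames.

This is seriality; the standard corresponding axiom is D: □ψ → ◇ψ.
Suppose □ψ→◇ψ is valid. At any x set V(ψ)=W. Then □ψ at x, so ◇ψ at x, so x has a successor.

□ψ → ◇ψ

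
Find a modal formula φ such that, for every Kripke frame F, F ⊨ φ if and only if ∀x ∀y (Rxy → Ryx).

ψ → □◇ψ

A defining formula is ψ → □◇ψ (the B axiom).
Suppose ψ→□◇ψ is valid. Take Rxy and set V(ψ)={x}. Then ψ at x, so □◇ψ at x, so ◇ψ at y, so some z with Ryz has ψ; z=x, i.e. Ryx.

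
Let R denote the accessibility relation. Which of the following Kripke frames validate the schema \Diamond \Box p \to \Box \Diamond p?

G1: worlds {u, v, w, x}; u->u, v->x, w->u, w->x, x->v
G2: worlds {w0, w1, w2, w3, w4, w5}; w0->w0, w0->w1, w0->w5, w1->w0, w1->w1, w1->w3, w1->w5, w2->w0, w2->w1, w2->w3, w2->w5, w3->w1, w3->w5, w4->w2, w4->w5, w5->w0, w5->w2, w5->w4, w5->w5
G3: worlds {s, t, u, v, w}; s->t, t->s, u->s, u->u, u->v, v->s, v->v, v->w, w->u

Frame correspondent (Sahlqvist): \forall x \forall y \forall z (Rxy \wedge Rxz \to \exists w (Ryw \wedge Rzw)) — i.e. convergence.
G1: fails — Rwu and Rwx but u and x have no common successor.
G2: satisfies the condition.
G3: fails — Ruv and Rus but v and s have no common successor.
Valid on: G2.

G2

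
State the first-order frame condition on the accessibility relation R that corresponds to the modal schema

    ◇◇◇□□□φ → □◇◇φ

This is a Sahlqvist (Geach-type) schema ◇^3□^3φ → □^1◇^2φ.
Minimal-valuation argument: fix x; take any y with xR^3y and any z with xR^1z. Set V(φ) to the set of worlds R-reachable from y in exactly 3 steps. Then □^3φ holds at y, so the antecedent holds at x; validity forces ◇^2φ at z, giving a w with zR^2w and yR^3w.
First-order correspondent: ∀x ∀y ∀z ((xR³y ∧ xRz) → ∃w (yR³w ∧ zR²w)).

∀x ∀y ∀z ((xR³y ∧ xRz) → ∃w (yR³w ∧ zR²w))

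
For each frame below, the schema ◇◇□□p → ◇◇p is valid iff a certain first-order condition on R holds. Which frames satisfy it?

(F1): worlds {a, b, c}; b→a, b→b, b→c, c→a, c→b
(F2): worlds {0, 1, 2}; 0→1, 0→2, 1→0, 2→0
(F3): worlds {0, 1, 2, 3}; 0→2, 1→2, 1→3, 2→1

Frame correspondent (Sahlqvist): ∀x ∀y (xR²y → ∃w (yR²w ∧ xR²w)) — i.e. a generalized confluence (Geach) condition.
(F1): fails — bR²a but no w with aR²w and bR²w.
(F2): holds.
(F3): fails — 2R²3 but no w with 3R²w and 2R²w.
Valid on: (F2).

(F2)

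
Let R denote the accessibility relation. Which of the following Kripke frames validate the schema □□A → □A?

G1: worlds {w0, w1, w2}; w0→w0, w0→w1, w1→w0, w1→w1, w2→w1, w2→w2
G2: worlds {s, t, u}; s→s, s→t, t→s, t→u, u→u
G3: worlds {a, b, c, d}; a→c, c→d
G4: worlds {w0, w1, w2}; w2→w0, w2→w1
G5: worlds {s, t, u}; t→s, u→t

G1, G2

This is the axiom for density; its first-order frame correspondent is ∀x ∀y (Rxy → ∃z (Rxz ∧ Rzy)).
G1: holds.
G2: holds.
G3: fails — Rac but no z with Raz and Rzc.
G4: fails — Rw2w0 but no z with Rw2z and Rzw0.
G5: fails — Rts but no z with Rtz and Rzs.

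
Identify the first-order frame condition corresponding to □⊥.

This is the Ver axiom.
It corresponds to emptiness of R: ∀x ∀y ¬Rxy.

emptiness of R: ∀x ∀y ¬Rxy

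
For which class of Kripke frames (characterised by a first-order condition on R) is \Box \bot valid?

emptiness of R: \forall x \forall y \neg Rxy

This schema is the Ver axiom.
Its frame correspondent is emptiness of R — \forall x \forall y \neg Rxy.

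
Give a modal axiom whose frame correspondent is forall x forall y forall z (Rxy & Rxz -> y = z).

◇r → □r

A defining formula is ◇r → □r (the CD axiom).
Suppose ◇r→□r is valid. Take Rxy, Rxz and set V(r)={y}. Then ◇r at x, so □r at x, so r at z, i.e. z=y.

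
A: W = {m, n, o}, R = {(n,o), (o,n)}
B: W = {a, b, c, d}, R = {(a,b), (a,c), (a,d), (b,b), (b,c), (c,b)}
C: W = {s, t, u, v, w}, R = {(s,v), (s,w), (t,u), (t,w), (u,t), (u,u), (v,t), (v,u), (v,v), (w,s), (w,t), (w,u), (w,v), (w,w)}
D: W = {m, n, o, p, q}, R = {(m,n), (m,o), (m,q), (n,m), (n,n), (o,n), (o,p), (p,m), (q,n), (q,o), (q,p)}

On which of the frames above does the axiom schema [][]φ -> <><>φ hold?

Frame correspondent (Sahlqvist): forall x exists w (x R^2 w & x R^2 w) — i.e. a generalized confluence (Geach) condition.
A: fails — at m but no w with mR²w and mR²w.
B: fails — at d but no w with dR²w and dR²w.
C: satisfies the condition.
D: satisfies the condition.
Valid on: C, D.

C, D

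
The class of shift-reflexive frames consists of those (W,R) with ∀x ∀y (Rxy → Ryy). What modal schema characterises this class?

The condition is shift-reflexivity. The T□ schema □(□q → q) defines it.
Suppose □(□q→q) is valid. Take Rxy and set V(q)={w : Ryw}. Then at y, □q holds; since □(□q→q) at x, □q→q at y, so q at y, i.e. Ryy.

□(□q → q)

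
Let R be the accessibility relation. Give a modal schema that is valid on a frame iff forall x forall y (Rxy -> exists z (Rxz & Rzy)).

□□q → □q

A defining formula is □□q → □q (the C4 axiom).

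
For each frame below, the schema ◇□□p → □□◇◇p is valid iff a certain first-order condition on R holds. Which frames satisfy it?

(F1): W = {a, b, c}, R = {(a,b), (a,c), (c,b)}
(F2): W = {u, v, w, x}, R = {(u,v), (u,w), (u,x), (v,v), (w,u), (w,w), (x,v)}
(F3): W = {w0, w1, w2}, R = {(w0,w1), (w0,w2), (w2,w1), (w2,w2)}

(F2)

The schema corresponds to a generalized confluence (Geach) condition: ∀x ∀y ∀z ((xRy ∧ xR²z) → ∃w (yR²w ∧ zR²w)).
(F1): fails — aRb, aR²b but no w with bR²w and bR²w.
(F2): satisfies the condition.
(F3): fails — w0Rw1, w0R²w1 but no w with w1R²w and w1R²w.
Valid on: (F2).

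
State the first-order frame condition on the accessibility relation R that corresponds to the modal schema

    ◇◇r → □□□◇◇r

This is a Sahlqvist (Geach-type) schema ◇^2□^0r → □^3◇^2r.
Minimal-valuation argument: fix x; take any y with xR^2y and any z with xR^3z. Set V(r) to the set of worlds R-reachable from y in exactly 0 steps. Then □^0r holds at y, so the antecedent holds at x; validity forces ◇^2r at z, giving a w with zR^2w and yR^0w.
First-order correspondent: ∀x ∀y ∀z ((xR²y ∧ xR³z) → ∃w (y = w ∧ zR²w)).

∀x ∀y ∀z ((xR²y ∧ xR³z) → ∃w (y = w ∧ zR²w))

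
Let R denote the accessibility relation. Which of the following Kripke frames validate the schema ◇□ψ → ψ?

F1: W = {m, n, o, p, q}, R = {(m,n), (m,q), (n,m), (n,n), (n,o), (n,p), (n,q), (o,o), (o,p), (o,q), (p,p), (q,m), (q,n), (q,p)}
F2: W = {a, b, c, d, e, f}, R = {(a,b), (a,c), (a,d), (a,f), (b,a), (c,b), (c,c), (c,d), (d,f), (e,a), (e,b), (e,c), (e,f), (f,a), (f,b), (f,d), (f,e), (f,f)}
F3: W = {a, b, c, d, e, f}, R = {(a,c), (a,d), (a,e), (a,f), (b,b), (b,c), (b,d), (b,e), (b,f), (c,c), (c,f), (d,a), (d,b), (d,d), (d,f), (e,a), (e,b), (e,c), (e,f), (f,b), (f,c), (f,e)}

none

Frame correspondent (Sahlqvist): ∀x ∀y (Rxy → Ryx) — i.e. symmetry.
F1: fails — Rop but not Rpo.
F2: fails — Reb but not Rbe.
F3: fails — Rdf but not Rfd.
Valid on no frame.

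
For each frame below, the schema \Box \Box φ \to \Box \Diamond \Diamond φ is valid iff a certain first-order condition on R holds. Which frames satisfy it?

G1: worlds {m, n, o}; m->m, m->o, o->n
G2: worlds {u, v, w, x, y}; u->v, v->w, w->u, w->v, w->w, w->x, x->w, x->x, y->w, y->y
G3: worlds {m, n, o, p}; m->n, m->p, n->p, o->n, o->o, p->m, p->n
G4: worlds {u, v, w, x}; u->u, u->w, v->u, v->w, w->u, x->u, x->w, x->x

G2, G3, G4

This is the axiom for a generalized confluence (Geach) condition; its first-order frame correspondent is \forall x \forall z (xRz \to \exists w (x R^2 w \wedge z R^2 w)).
G1: fails — mRo but no w with mR²w and oR²w.
G2: condition met.
G3: condition met.
G4: condition met.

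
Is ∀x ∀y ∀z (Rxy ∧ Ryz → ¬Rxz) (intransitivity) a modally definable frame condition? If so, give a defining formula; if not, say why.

Not definable by any modal formula

Modal frame validity is preserved under surjective bounded morphisms.
The 5-cycle (worlds a,b,c,d,e with a→b→c→d→e→a) is intransitive. Mapping every world to a single reflexive point • is a surjective bounded morphism; the reflexive point is not intransitive (R••∧R•• but R••).
So the class is not modally definable.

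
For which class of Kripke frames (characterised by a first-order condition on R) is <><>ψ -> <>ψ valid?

Transitivity

This is a form of the 4 axiom.
Its frame correspondent is transitivity — forall x forall y forall z (Rxy & Ryz -> Rxz).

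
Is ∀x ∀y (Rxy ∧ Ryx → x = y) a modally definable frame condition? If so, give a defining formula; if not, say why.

Not definable by any modal formula

Any modally definable frame class is closed under surjective bounded morphisms.
The 4-cycle (worlds s,t,u,v with s→t→u→v→s) is antisymmetric. Sending even-indexed worlds to a and odd-indexed worlds to b is a surjective bounded morphism onto the two-world frame with a↔b, which is not antisymmetric.
So the class is not modally definable.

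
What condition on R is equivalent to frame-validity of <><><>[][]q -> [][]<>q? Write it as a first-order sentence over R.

forall x forall y forall z ((x R^3 y & x R^2 z) -> exists w (y R^2 w & zRw))

This is a Sahlqvist (Geach-type) schema ◇^3□^2q → □^2◇^1q.
First-order correspondent: forall x forall y forall z ((x R^3 y & x R^2 z) -> exists w (y R^2 w & zRw)).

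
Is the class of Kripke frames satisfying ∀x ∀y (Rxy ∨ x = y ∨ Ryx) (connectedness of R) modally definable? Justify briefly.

Not definable by any modal formula

Modal frame validity is preserved under disjoint unions.
Take 3 disjoint single-world reflexive frames: each is trivially connected, but their disjoint union has 3 worlds with no edge between distinct components, so it is not connected.
Hence connectedness of R is not modally definable.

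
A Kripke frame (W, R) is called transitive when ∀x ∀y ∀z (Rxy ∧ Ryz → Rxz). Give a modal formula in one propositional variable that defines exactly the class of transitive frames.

A defining formula is □q → □□q (the 4 axiom).

□q → □□q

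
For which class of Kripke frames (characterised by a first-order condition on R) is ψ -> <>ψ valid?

This schema is equivalent to the T axiom □ψ → ψ.
Its frame correspondent is reflexivity — forall x Rxx.

reflexivity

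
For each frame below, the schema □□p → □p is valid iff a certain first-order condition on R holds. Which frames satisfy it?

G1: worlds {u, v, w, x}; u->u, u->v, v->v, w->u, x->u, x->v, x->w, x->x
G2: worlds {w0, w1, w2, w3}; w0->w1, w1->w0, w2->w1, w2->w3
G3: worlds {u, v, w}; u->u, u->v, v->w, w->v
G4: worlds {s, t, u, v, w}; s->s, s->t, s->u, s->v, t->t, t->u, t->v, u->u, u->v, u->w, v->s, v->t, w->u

G1, G4

Frame correspondent (Sahlqvist): ∀x ∀y (Rxy → ∃z (Rxz ∧ Rzy)) — i.e. density.
G1: ✓.
G2: fails — Rw0w1 but no z with Rw0z and Rzw1.
G3: fails — Rvw but no z with Rvz and Rzw.
G4: ✓.
Valid on: G1, G4.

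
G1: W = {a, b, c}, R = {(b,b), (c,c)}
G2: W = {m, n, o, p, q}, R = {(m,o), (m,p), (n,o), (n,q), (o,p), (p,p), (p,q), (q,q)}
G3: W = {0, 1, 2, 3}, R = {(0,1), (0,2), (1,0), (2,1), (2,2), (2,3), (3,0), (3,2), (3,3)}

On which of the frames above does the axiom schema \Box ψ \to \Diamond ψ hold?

Frame correspondent (Sahlqvist): \forall x \exists y Rxy — i.e. seriality.
G1: fails — world a has no successor.
G2: ✓.
G3: ✓.
Valid on: G2, G3.

G2, G3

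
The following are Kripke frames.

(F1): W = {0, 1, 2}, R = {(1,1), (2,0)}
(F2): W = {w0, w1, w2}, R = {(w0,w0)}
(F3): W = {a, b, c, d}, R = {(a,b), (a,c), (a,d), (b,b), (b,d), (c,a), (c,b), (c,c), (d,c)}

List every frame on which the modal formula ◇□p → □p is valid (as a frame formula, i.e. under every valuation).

(F2)

Frame correspondent (Sahlqvist): ∀x ∀y ∀z (Rxy ∧ Rxz → Ryz) — i.e. the Euclidean property.
(F1): fails — R20 and R20 but not R00.
(F2): holds.
(F3): fails — Rab and Rac but not Rbc.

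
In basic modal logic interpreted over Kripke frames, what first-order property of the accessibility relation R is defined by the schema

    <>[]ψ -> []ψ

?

This is frame-equivalent to ◇ψ → □◇ψ (substitute ¬ψ for ψ and contrapose).
Suppose ◇ψ→□◇ψ is valid. Take Rxy, Rxz and set V(ψ)={y}. Then ◇ψ at x, so □◇ψ at x, so ◇ψ at z, so some w with Rzw has ψ; w=y, i.e. Rzy. By symmetry of the argument, Ryz.
The converse is a direct semantic check.
So the correspondent is the Euclidean property.

the Euclidean property: forall x forall y forall z (Rxy & Rxz -> Ryz)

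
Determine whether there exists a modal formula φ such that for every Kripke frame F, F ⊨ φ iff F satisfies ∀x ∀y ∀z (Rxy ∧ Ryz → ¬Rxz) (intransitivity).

Any modally definable frame class is closed under surjective bounded morphisms.
The 7-cycle (worlds w0,w1,w2,w3,w4,w5,w6 with w0→w1→w2→w3→w4→w5→w6→w0) is intransitive. Mapping every world to a single reflexive point • is a surjective bounded morphism; the reflexive point is not intransitive (R••∧R•• but R••).
So the class is not modally definable.

Not modally definable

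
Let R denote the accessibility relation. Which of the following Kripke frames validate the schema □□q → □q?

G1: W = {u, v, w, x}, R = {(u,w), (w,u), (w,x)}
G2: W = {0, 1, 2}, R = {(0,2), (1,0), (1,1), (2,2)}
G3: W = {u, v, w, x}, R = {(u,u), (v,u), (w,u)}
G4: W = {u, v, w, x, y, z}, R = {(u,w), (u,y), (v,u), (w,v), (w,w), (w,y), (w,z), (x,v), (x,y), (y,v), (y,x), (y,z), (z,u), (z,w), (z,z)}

The schema corresponds to density: ∀x ∀y (Rxy → ∃z (Rxz ∧ Rzy)).
G1: fails — Rwu but no z with Rwz and Rzu.
G2: condition met.
G3: condition met.
G4: fails — Ryx but no t with Ryt and Rtx.

G2, G3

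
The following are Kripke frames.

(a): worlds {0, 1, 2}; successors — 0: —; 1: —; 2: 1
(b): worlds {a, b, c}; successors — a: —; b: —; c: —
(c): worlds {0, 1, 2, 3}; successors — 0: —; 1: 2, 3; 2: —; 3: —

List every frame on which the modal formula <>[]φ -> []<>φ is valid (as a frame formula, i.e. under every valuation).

The schema corresponds to convergence: forall x forall y forall z (Rxy & Rxz -> exists w (Ryw & Rzw)).
(a): fails — R21 and R21 but 1 and 1 have no common successor.
(b): satisfies the condition.
(c): fails — R12 and R12 but 2 and 2 have no common successor.
Valid on: (b).

(b)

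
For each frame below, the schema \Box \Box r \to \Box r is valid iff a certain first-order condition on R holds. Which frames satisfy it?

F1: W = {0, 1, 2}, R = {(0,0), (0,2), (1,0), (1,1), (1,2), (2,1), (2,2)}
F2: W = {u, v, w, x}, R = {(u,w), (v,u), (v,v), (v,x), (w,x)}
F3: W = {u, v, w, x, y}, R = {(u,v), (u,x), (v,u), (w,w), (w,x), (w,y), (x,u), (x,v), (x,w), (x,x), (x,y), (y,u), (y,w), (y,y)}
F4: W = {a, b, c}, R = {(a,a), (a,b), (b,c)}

F1

The schema corresponds to density: \forall x \forall y (Rxy \to \exists z (Rxz \wedge Rzy)).
F1: ✓.
F2: fails — Ruw but no z with Ruz and Rzw.
F3: fails — Rvu but no z with Rvz and Rzu.
F4: fails — Rbc but no z with Rbz and Rzc.
Valid on: F1.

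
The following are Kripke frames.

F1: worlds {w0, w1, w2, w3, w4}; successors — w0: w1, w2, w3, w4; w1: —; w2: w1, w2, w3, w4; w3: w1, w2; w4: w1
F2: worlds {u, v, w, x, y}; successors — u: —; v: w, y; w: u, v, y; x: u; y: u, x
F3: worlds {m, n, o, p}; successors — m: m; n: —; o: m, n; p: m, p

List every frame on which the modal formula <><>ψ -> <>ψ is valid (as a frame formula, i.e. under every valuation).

F3

Frame correspondent (Sahlqvist): forall x forall y (x R^2 y -> exists w (y = w & xRw)) — i.e. a generalized confluence (Geach) condition.
F1: fails — w3R²w3 but no w with w3=w and w3Rw.
F2: fails — vR²u but no t with u=t and vRt.
F3: condition met.
Valid on: F3.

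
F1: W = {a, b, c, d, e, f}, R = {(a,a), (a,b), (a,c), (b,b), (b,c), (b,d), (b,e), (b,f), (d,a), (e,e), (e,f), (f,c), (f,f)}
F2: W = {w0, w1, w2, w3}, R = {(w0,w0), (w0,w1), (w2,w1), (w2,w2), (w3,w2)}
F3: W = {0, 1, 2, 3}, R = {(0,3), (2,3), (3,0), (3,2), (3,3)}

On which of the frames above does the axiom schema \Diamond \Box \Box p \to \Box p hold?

Frame correspondent (Sahlqvist): \forall x \forall y \forall z ((xRy \wedge xRz) \to \exists w (y R^2 w \wedge z = w)) — i.e. a generalized confluence (Geach) condition.
F1: fails — aRc, aRa but no w with cR²w and a=w.
F2: fails — w0Rw1, w0Rw0 but no w with w1R²w and w0=w.
F3: ✓.

F3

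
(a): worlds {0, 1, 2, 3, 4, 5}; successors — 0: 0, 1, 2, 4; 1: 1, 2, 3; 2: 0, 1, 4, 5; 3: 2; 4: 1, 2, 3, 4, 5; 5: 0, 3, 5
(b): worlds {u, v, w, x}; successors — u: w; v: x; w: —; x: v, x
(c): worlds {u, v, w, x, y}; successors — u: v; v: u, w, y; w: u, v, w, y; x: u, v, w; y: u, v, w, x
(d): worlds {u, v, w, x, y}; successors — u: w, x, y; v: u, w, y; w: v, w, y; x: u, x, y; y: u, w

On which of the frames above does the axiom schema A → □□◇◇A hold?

Frame correspondent (Sahlqvist): ∀x ∀z (xR²z → ∃w (x = w ∧ zR²w)) — i.e. a generalized confluence (Geach) condition.
(a): fails — 2R²3 but no w with 2=w and 3R²w.
(b): holds.
(c): fails — vR²u but no t with v=t and uR²t.
(d): fails — uR²y but no t with u=t and yR²t.
Valid on: (b).

(b)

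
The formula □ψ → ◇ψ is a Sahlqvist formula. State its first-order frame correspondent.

seriality: ∀x ∃y Rxy

Suppose □ψ→◇ψ is valid. At any x set V(ψ)=W. Then □ψ at x, so ◇ψ at x, so x has a successor.
Conversely, any frame satisfying ∀x ∃y Rxy validates the schema.
So the correspondent is seriality.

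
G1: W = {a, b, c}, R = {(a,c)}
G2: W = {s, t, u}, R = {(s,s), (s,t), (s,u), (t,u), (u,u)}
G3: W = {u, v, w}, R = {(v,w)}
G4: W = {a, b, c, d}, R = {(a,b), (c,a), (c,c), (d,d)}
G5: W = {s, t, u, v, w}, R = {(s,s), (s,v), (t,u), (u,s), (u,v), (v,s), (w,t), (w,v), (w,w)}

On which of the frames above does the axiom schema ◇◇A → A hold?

G1, G3

The schema corresponds to a generalized confluence (Geach) condition: ∀x ∀y (xR²y → ∃w (y = w ∧ x = w)).
G1: ✓.
G2: fails — sR²t but t ≠ s.
G3: ✓.
G4: fails — cR²a but a ≠ c.
G5: fails — sR²v but v ≠ s.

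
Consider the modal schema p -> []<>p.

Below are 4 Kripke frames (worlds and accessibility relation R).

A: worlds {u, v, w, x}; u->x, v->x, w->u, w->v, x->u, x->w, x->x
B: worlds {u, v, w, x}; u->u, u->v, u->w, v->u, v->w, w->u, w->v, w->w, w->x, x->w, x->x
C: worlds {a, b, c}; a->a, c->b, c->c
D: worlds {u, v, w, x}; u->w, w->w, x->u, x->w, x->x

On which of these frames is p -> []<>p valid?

This is the axiom for symmetry; its first-order frame correspondent is forall x forall y (Rxy -> Ryx).
A: fails — Rxw but not Rwx.
B: holds.
C: fails — Rcb but not Rbc.
D: fails — Rxw but not Rwx.
Valid on: B.

B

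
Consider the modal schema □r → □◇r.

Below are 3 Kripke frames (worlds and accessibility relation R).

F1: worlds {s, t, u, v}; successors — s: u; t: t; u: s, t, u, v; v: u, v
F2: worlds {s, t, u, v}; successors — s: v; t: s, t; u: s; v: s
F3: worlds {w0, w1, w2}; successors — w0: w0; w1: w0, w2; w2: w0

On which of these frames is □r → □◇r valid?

F1, F3

This is the axiom for a generalized confluence (Geach) condition; its first-order frame correspondent is ∀x ∀z (xRz → ∃w (xRw ∧ zRw)).
F1: ✓.
F2: fails — sRv but no w with sRw and vRw.
F3: ✓.
Valid on: F1, F3.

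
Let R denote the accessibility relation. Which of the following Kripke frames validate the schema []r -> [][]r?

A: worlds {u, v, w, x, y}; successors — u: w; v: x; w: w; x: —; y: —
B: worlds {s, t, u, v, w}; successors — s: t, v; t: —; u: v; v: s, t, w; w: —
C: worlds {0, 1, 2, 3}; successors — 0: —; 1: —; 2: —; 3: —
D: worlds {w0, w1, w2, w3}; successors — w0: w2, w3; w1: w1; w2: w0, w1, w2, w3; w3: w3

A, C

This is the axiom for transitivity; its first-order frame correspondent is forall x forall y forall z (Rxy & Ryz -> Rxz).
A: condition met.
B: fails — Ruv and Rvw but not Ruw.
C: condition met.
D: fails — Rw0w2 and Rw2w1 but not Rw0w1.
Valid on: A, C.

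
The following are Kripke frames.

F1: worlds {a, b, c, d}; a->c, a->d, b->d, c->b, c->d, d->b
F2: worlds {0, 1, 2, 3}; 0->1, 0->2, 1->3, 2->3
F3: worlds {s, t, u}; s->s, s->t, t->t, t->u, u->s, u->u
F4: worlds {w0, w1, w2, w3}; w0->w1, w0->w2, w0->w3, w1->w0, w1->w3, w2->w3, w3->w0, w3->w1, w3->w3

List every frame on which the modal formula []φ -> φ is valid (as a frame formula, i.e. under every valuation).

This is the axiom for reflexivity; its first-order frame correspondent is forall x Rxx.
F1: fails — world a does not see itself.
F2: fails — world 0 does not see itself.
F3: holds.
F4: fails — world w0 does not see itself.
Valid on: F3.

F3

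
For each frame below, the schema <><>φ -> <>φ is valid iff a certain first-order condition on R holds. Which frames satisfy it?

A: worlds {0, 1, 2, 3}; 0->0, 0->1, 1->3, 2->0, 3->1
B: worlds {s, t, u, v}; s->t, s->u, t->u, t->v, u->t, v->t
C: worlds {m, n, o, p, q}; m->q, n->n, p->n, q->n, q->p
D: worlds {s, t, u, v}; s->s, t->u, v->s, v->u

This is the axiom for transitivity; its first-order frame correspondent is forall x forall y forall z (Rxy & Ryz -> Rxz).
A: fails — R31 and R13 but not R33.
B: fails — Rtv and Rvt but not Rtt.
C: fails — Rmq and Rqp but not Rmp.
D: satisfies the condition.

D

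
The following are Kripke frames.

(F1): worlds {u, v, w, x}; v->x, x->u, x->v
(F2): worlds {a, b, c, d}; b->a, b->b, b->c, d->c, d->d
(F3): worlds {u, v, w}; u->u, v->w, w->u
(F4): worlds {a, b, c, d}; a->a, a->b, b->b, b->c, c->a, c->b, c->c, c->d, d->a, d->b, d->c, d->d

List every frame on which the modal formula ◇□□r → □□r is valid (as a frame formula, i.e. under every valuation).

(F3)

Frame correspondent (Sahlqvist): ∀x ∀y ∀z ((xRy ∧ xR²z) → ∃w (yR²w ∧ z = w)) — i.e. a generalized confluence (Geach) condition.
(F1): fails — vRx, vR²u but no t with xR²t and u=t.
(F2): fails — bRa, bR²a but no w with aR²w and a=w.
(F3): condition met.
(F4): fails — cRa, cR²d but no w with aR²w and d=w.
Valid on: (F3).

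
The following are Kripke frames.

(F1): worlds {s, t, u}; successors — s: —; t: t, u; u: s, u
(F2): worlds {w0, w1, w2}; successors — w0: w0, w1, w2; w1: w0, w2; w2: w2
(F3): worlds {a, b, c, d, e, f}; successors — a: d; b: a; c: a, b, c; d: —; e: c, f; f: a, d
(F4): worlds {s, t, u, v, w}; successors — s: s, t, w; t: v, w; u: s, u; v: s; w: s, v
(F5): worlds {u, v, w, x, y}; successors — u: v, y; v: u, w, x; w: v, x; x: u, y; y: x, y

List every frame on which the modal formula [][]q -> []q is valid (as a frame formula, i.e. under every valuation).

(F1), (F2)

The schema corresponds to density: forall x forall y (Rxy -> exists z (Rxz & Rzy)).
(F1): ✓.
(F2): ✓.
(F3): fails — Rba but no z with Rbz and Rza.
(F4): fails — Rtw but no z with Rtz and Rzw.
(F5): fails — Ruv but no z with Ruz and Rzv.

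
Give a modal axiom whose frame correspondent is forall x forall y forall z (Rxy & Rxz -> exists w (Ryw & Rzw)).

A defining formula is ◇□ψ → □◇ψ (the .2 axiom).
Suppose ◇□ψ→□◇ψ is valid. Take Rxy, Rxz and set V(ψ)={w : Ryw}. Then □ψ at y so ◇□ψ at x, so □◇ψ at x, so ◇ψ at z, giving w with Rzw and Ryw.

◇□ψ → □◇ψ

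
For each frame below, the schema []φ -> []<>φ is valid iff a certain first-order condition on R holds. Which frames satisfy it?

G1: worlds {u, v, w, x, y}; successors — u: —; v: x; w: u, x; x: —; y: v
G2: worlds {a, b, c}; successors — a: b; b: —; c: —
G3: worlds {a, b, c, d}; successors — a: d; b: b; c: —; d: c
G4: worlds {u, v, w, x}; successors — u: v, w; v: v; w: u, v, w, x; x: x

The schema corresponds to a generalized confluence (Geach) condition: forall x forall z (xRz -> exists w (xRw & zRw)).
G1: fails — vRx but no t with vRt and xRt.
G2: fails — aRb but no w with aRw and bRw.
G3: fails — aRd but no w with aRw and dRw.
G4: ✓.
Valid on: G4.

G4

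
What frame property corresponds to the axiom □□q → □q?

density: ∀x ∀y (Rxy → ∃z (Rxz ∧ Rzy))

Suppose □□q→□q is valid. Take Rxy and set V(q)={w : xR²w}. Then □□q at x, so □q at x, so q at y, i.e. ∃z(Rxz∧Rzy).
Conversely, on a frame with density the schema holds at every world under every valuation.
So the correspondent is density.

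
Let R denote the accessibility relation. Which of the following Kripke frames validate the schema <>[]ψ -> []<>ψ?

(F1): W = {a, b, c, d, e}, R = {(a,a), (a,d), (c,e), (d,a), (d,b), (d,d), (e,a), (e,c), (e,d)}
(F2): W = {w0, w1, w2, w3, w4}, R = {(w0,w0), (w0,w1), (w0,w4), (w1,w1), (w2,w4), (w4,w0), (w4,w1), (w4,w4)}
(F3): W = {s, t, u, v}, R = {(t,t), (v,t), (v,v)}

Frame correspondent (Sahlqvist): forall x forall y forall z (Rxy & Rxz -> exists w (Ryw & Rzw)) — i.e. convergence.
(F1): fails — Rdd and Rdb but d and b have no common successor.
(F2): holds.
(F3): holds.

(F2), (F3)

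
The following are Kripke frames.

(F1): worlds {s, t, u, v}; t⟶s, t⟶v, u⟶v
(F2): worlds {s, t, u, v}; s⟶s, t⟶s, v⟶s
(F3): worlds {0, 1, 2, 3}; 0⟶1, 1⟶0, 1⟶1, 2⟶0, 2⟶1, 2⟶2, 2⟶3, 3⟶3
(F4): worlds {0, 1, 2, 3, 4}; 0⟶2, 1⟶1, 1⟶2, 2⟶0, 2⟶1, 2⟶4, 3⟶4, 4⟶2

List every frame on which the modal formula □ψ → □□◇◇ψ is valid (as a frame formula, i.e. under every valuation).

Frame correspondent (Sahlqvist): ∀x ∀z (xR²z → ∃w (xRw ∧ zR²w)) — i.e. a generalized confluence (Geach) condition.
(F1): satisfies the condition.
(F2): satisfies the condition.
(F3): satisfies the condition.
(F4): fails — 0R²0 but no w with 0Rw and 0R²w.

(F1), (F2), (F3)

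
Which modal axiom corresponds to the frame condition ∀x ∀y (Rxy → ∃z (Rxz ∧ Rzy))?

A defining formula is □□r → □r (the C4 axiom).
Suppose □□r→□r is valid. Take Rxy and set V(r)={w : xR²w}. Then □□r at x, so □r at x, so r at y, i.e. ∃z(Rxz∧Rzy).

□□r → □r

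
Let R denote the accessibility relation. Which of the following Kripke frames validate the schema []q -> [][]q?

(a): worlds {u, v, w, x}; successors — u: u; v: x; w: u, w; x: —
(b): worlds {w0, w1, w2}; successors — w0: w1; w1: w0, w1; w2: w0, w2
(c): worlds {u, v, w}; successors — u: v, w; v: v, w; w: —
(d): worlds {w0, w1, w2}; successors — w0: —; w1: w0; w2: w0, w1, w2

This is the axiom for transitivity; its first-order frame correspondent is forall x forall y forall z (Rxy & Ryz -> Rxz).
(a): condition met.
(b): fails — Rw0w1 and Rw1w0 but not Rw0w0.
(c): condition met.
(d): condition met.

(a), (c), (d)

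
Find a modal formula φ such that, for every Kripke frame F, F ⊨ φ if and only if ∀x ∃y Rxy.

A defining formula is □s → ◇s (the D axiom).
Suppose □s→◇s is valid. At any x set V(s)=W. Then □s at x, so ◇s at x, so x has a successor.

□s → ◇s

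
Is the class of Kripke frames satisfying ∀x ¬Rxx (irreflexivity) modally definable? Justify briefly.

Not modally definable

If a class were modally definable it would be closed under surjective bounded morphisms (Goldblatt–Thomason).
The 5-cycle (worlds 0,1,2,3,4 with 0→1→2→3→4→0) is irreflexive, and the map sending every world to a single reflexive point • is a surjective bounded morphism (forth: every edge maps to (•,•); back: every world has a successor). So any modal formula valid on the 5-cycle is also valid on the reflexive point, which is not irreflexive.
So no modal formula (or set of formulas) defines exactly the irreflexive frames.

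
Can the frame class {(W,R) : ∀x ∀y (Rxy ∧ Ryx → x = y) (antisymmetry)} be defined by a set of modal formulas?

Any modally definable frame class is closed under surjective bounded morphisms.
The 6-cycle (worlds 0,1,2,3,4,5 with 0→1→2→3→4→5→0) is antisymmetric. Sending even-indexed worlds to • and odd-indexed worlds to ∘ is a surjective bounded morphism onto the two-world frame with •↔∘, which is not antisymmetric.
Hence antisymmetry is not modally definable.

Not modally definable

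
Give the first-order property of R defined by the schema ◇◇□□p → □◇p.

This is a Sahlqvist (Geach-type) schema ◇^2□^2p → □^1◇^1p.
Minimal-valuation argument: fix x; take any y with xR^2y and any z with xR^1z. Set V(p) to the set of worlds R-reachable from y in exactly 2 steps. Then □^2p holds at y, so the antecedent holds at x; validity forces ◇^1p at z, giving a w with zR^1w and yR^2w.
First-order correspondent: ∀x ∀y ∀z ((xR²y ∧ xRz) → ∃w (yR²w ∧ zRw)).

∀x ∀y ∀z ((xR²y ∧ xRz) → ∃w (yR²w ∧ zRw))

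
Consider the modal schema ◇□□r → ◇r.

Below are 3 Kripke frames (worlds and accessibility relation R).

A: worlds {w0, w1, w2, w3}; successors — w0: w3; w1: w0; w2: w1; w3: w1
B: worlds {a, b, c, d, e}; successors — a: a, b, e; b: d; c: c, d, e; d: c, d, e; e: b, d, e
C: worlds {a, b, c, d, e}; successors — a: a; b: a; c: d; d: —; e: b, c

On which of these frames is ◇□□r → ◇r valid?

B

Frame correspondent (Sahlqvist): ∀x ∀y (xRy → ∃w (yR²w ∧ xRw)) — i.e. a generalized confluence (Geach) condition.
A: fails — w0Rw3 but no w with w3R²w and w0Rw.
B: ✓.
C: fails — cRd but no w with dR²w and cRw.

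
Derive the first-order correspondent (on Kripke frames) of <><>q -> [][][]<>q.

forall x forall y forall z ((x R^2 y & x R^3 z) -> exists w (y = w & zRw))

This is a Sahlqvist (Geach-type) schema ◇^2□^0q → □^3◇^1q.
Minimal-valuation argument: fix x; take any y with xR^2y and any z with xR^3z. Set V(q) to the set of worlds R-reachable from y in exactly 0 steps. Then □^0q holds at y, so the antecedent holds at x; validity forces ◇^1q at z, giving a w with zR^1w and yR^0w.
First-order correspondent: forall x forall y forall z ((x R^2 y & x R^3 z) -> exists w (y = w & zRw)).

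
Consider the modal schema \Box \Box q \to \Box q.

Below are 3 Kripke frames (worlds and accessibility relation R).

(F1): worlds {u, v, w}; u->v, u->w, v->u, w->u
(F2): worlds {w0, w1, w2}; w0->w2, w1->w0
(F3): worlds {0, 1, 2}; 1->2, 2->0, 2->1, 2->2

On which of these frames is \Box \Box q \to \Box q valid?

(F3)

This is the axiom for density; its first-order frame correspondent is \forall x \forall y (Rxy \to \exists z (Rxz \wedge Rzy)).
(F1): fails — Ruv but no z with Ruz and Rzv.
(F2): fails — Rw0w2 but no z with Rw0z and Rzw2.
(F3): ✓.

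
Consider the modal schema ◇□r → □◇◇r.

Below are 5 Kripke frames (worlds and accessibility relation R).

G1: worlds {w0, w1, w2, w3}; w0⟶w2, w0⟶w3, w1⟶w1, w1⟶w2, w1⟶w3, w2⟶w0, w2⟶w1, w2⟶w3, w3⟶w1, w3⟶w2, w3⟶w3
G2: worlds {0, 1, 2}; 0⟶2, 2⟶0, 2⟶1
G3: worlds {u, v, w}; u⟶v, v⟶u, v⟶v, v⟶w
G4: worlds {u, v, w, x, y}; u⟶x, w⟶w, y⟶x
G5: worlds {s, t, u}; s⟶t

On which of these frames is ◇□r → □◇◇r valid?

The schema corresponds to a generalized confluence (Geach) condition: ∀x ∀y ∀z ((xRy ∧ xRz) → ∃w (yRw ∧ zR²w)).
G1: condition met.
G2: fails — 0R2, 0R2 but no w with 2Rw and 2R²w.
G3: fails — vRu, vRw but no t with uRt and wR²t.
G4: fails — uRx, uRx but no t with xRt and xR²t.
G5: fails — sRt, sRt but no w with tRw and tR²w.

G1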